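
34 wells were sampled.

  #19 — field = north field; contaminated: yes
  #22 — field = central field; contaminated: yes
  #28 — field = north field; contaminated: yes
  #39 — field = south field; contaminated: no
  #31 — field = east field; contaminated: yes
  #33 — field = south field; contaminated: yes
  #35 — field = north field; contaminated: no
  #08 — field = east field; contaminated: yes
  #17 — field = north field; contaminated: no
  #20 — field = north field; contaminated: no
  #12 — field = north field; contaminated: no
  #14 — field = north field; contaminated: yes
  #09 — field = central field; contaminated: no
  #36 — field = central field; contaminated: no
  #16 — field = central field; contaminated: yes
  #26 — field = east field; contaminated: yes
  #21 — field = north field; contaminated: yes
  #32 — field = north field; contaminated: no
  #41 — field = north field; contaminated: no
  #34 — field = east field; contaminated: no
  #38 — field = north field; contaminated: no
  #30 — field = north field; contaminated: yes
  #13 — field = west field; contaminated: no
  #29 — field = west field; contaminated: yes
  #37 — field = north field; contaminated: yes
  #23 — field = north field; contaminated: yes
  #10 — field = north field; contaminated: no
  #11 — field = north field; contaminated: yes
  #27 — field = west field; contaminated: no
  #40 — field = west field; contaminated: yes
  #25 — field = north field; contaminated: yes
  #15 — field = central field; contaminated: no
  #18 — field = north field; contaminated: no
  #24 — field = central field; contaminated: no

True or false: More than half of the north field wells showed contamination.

The determiner here denotes the relation: |A ∩ B| > |A ∖ B|.
|A| = 18, |A ∩ B| = 9, |A ∖ B| = 9.
9 = 9, so the statement is false.

False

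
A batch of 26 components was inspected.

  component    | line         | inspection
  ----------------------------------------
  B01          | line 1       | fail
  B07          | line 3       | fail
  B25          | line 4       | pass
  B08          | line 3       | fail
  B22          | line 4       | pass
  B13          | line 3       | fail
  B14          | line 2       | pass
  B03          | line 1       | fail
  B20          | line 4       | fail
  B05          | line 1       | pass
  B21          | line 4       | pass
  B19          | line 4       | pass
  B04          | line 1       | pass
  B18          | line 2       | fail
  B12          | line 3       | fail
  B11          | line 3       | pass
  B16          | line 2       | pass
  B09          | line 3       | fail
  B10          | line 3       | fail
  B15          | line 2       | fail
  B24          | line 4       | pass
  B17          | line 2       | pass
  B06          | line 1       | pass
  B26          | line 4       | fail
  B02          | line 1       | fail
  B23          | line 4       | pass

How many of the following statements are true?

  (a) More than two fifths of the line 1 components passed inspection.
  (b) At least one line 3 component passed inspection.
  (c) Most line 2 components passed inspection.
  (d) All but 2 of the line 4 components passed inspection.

4

(a) line 1: |A| = 6, |A ∩ B| = 3; needs |A ∩ B| / |A| > 2/5 — true.
(b) line 3: |A| = 7, |A ∩ B| = 1; needs A ∩ B ≠ ∅ (|A ∩ B| ≥ 1) — true.
(c) line 2: |A| = 5, |A ∩ B| = 3; needs |A ∩ B| > |A ∖ B| — true.
(d) line 4: |A| = 8, |A ∩ B| = 6; needs |A ∖ B| = 2 — true.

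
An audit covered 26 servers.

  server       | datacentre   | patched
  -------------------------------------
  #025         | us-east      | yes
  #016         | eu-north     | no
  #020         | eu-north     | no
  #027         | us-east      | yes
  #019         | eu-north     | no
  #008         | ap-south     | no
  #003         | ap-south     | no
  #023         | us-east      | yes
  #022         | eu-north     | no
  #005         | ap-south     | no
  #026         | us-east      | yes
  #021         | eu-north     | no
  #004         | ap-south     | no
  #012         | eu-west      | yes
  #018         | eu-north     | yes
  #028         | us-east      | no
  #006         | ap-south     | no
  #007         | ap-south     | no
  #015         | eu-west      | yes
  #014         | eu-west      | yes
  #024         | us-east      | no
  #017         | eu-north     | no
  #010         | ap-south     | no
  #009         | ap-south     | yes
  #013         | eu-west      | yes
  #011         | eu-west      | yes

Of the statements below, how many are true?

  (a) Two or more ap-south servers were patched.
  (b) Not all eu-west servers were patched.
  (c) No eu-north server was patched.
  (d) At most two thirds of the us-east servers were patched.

(a) ap-south: |A| = 8, |A ∩ B| = 1; needs |A ∩ B| ≥ 2 — false.
(b) eu-west: |A| = 5, |A ∩ B| = 5; needs A ⊄ B (|A ∖ B| ≥ 1) — false.
(c) eu-north: |A| = 7, |A ∩ B| = 1; needs A ∩ B = ∅ (|A ∩ B| = 0) — false.
(d) us-east: |A| = 6, |A ∩ B| = 4; needs |A ∩ B| / |A| ≤ 2/3 — true.

1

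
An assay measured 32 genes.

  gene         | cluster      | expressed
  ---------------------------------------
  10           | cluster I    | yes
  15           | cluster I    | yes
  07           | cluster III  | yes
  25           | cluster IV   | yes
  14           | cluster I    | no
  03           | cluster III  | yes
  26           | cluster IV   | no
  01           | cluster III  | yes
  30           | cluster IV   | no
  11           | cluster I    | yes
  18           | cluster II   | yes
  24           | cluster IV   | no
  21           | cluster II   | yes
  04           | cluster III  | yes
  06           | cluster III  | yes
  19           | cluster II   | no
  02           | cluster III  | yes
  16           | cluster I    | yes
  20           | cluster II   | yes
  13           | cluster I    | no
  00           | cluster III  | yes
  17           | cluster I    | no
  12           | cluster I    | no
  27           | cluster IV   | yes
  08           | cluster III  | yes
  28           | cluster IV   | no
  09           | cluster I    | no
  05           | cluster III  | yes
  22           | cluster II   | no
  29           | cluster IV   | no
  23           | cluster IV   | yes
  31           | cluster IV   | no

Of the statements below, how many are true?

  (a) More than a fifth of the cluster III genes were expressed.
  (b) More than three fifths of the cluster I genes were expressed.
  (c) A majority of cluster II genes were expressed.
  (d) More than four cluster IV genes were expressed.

(a) cluster III: |A| = 9, |A ∩ B| = 9; needs |A ∩ B| / |A| > 1/5 — true.
(b) cluster I: |A| = 9, |A ∩ B| = 4; needs |A ∩ B| / |A| > 3/5 — false.
(c) cluster II: |A| = 5, |A ∩ B| = 3; needs |A ∩ B| > |A ∖ B| — true.
(d) cluster IV: |A| = 9, |A ∩ B| = 3; needs |A ∩ B| > 4 — false.

2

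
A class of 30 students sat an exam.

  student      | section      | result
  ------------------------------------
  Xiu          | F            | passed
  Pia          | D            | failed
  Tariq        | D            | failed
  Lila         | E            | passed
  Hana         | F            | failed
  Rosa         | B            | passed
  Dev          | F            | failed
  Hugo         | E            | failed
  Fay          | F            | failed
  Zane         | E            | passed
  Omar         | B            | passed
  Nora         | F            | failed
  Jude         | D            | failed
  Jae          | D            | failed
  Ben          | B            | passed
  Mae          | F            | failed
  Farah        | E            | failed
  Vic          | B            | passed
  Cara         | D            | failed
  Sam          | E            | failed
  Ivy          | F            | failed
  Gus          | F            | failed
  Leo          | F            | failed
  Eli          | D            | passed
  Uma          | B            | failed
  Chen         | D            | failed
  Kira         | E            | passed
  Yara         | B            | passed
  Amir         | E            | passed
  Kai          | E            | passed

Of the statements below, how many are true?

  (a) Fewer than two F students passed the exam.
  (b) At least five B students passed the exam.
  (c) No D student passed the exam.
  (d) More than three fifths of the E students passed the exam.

(a) F: |A| = 9, |A ∩ B| = 1; needs |A ∩ B| < 2 — true.
(b) B: |A| = 6, |A ∩ B| = 5; needs |A ∩ B| ≥ 5 — true.
(c) D: |A| = 7, |A ∩ B| = 1; needs A ∩ B = ∅ (|A ∩ B| = 0) — false.
(d) E: |A| = 8, |A ∩ B| = 5; needs |A ∩ B| / |A| > 3/5 — true.

3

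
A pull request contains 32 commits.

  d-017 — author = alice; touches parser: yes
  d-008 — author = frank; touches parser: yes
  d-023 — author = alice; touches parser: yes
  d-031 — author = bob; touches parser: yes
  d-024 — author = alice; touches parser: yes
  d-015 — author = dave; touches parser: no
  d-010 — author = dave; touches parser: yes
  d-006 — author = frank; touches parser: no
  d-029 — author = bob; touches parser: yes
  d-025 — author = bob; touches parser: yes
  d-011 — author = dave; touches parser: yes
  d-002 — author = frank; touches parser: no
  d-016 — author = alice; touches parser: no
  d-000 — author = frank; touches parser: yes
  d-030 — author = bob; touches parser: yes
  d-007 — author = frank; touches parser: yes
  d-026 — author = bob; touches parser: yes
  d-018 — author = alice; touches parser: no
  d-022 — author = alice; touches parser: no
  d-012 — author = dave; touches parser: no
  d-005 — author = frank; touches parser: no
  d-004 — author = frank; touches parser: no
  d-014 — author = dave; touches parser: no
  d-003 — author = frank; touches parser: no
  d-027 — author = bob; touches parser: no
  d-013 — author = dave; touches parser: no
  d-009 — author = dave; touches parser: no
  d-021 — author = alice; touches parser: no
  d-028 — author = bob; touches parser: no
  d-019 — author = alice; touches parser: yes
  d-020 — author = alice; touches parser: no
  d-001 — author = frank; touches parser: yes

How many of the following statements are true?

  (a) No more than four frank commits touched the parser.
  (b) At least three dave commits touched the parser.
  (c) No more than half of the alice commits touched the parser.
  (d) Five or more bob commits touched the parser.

3

(a) frank: |A| = 9, |A ∩ B| = 4; needs |A ∩ B| ≤ 4 — true.
(b) dave: |A| = 7, |A ∩ B| = 2; needs |A ∩ B| ≥ 3 — false.
(c) alice: |A| = 9, |A ∩ B| = 4; needs |A ∩ B| ≤ |A ∖ B| — true.
(d) bob: |A| = 7, |A ∩ B| = 5; needs |A ∩ B| ≥ 5 — true.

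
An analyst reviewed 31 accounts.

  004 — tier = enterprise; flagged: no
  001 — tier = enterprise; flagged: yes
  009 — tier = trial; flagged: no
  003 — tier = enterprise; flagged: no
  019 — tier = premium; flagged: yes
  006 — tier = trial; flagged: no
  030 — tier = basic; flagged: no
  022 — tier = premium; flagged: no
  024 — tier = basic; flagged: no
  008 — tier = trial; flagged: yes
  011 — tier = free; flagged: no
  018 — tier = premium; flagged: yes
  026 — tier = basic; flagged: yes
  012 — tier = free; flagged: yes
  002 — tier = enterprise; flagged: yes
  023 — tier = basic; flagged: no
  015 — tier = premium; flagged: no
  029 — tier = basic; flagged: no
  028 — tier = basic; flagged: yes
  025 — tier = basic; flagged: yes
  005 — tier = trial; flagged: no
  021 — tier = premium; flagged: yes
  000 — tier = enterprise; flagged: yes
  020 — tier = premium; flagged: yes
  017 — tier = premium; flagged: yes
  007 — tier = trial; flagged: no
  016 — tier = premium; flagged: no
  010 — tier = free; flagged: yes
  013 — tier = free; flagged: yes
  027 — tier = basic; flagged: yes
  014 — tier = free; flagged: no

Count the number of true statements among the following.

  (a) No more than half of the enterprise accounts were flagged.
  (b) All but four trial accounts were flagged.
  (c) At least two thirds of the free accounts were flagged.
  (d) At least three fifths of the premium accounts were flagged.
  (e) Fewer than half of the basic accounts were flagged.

2

(a) enterprise: |A| = 5, |A ∩ B| = 3; needs |A ∩ B| ≤ |A ∖ B| — false.
(b) trial: |A| = 5, |A ∩ B| = 1; needs |A ∖ B| = 4 — true.
(c) free: |A| = 5, |A ∩ B| = 3; needs |A ∩ B| / |A| ≥ 2/3 — false.
(d) premium: |A| = 8, |A ∩ B| = 5; needs |A ∩ B| / |A| ≥ 3/5 — true.
(e) basic: |A| = 8, |A ∩ B| = 4; needs |A ∩ B| < |A ∖ B| — false.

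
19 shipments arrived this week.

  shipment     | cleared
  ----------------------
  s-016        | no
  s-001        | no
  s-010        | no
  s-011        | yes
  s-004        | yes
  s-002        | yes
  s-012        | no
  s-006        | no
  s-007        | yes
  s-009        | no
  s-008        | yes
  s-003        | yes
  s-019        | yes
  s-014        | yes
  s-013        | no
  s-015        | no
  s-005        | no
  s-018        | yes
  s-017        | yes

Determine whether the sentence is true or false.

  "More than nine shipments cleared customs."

'More than nine shipments cleared customs' holds iff |A ∩ B| > 9.
|A| = 19, |A ∩ B| = 10, |A ∖ B| = 9.
|A ∩ B| = 10, so the statement is true.

True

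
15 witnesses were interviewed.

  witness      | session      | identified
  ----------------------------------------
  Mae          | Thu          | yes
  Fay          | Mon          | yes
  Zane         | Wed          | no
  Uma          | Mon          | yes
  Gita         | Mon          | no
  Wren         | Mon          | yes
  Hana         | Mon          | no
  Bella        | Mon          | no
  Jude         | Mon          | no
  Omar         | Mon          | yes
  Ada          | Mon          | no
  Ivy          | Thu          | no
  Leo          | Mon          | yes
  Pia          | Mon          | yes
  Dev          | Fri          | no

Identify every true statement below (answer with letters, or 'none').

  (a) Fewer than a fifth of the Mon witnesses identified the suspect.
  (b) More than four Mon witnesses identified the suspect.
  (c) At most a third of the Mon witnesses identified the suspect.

(b)

|A| = 11, |A ∩ B| = 6, |A ∖ B| = 5.
(a) |A ∩ B| / |A| < 1/5: fails.
(b) |A ∩ B| > 4: holds.
(c) |A ∩ B| / |A| ≤ 1/3: fails.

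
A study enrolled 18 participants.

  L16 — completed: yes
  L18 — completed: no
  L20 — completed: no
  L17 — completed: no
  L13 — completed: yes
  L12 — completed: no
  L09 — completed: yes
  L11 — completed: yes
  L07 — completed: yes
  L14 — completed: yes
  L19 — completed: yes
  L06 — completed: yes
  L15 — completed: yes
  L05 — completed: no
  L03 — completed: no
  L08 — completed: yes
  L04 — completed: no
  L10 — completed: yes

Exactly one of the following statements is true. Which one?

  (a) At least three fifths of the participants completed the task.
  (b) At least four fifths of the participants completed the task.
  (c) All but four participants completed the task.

|A| = 18, |A ∩ B| = 11, |A ∖ B| = 7.
(a) requires |A ∩ B| / |A| ≥ 3/5: true.
(b) requires |A ∩ B| / |A| ≥ 4/5: false.
(c) requires |A ∖ B| = 4: false.

(a)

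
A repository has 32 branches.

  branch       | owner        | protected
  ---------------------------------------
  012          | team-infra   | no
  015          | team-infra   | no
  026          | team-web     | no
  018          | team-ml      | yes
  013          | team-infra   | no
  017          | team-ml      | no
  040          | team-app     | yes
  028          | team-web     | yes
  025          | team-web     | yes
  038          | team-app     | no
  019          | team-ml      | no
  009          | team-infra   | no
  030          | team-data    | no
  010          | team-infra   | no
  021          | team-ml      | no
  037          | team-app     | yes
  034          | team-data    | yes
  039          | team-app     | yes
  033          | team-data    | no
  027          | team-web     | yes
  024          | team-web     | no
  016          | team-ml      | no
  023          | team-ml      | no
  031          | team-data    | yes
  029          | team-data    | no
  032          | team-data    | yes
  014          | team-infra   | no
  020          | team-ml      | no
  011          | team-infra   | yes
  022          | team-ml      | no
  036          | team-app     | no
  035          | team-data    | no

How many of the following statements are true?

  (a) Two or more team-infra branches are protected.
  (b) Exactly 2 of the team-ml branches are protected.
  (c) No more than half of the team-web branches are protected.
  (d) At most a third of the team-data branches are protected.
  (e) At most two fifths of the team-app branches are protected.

0

(a) team-infra: |A| = 7, |A ∩ B| = 1; needs |A ∩ B| ≥ 2 — false.
(b) team-ml: |A| = 8, |A ∩ B| = 1; needs |A ∩ B| = 2 — false.
(c) team-web: |A| = 5, |A ∩ B| = 3; needs |A ∩ B| ≤ |A ∖ B| — false.
(d) team-data: |A| = 7, |A ∩ B| = 3; needs |A ∩ B| / |A| ≤ 1/3 — false.
(e) team-app: |A| = 5, |A ∩ B| = 3; needs |A ∩ B| / |A| ≤ 2/5 — false.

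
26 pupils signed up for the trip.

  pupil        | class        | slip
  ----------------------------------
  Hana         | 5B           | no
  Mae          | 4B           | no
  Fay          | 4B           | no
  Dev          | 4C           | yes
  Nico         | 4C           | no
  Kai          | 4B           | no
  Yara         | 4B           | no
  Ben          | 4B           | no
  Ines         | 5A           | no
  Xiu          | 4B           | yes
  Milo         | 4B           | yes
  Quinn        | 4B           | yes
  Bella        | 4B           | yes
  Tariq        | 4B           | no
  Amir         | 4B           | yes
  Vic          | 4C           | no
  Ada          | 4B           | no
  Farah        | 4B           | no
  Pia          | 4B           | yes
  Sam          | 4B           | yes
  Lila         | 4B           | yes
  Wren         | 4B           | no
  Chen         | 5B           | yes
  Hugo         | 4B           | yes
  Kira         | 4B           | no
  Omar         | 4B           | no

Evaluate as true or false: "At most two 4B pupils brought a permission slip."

The determiner here denotes the relation: |A ∩ B| ≤ 2.
|A| = 20, |A ∩ B| = 9, |A ∖ B| = 11.
|A ∩ B| = 9, so the statement is false.

False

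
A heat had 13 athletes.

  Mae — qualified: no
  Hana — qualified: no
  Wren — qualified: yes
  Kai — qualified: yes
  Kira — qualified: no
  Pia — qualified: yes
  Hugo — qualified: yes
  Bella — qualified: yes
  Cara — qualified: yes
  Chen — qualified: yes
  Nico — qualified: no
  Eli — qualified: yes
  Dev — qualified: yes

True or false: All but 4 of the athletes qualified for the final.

Truth condition: |A ∖ B| = 4.
A (the restrictor) = {Mae, Hana, Wren, Kai, Kira, Pia, Hugo, Bella, Cara, Chen, Nico, Eli, Dev}, |A| = 13.
A ∖ B = {Mae, Hana, Kira, Nico}, so |A ∖ B| = 4.
|A ∖ B| = 4, so the statement is true.

True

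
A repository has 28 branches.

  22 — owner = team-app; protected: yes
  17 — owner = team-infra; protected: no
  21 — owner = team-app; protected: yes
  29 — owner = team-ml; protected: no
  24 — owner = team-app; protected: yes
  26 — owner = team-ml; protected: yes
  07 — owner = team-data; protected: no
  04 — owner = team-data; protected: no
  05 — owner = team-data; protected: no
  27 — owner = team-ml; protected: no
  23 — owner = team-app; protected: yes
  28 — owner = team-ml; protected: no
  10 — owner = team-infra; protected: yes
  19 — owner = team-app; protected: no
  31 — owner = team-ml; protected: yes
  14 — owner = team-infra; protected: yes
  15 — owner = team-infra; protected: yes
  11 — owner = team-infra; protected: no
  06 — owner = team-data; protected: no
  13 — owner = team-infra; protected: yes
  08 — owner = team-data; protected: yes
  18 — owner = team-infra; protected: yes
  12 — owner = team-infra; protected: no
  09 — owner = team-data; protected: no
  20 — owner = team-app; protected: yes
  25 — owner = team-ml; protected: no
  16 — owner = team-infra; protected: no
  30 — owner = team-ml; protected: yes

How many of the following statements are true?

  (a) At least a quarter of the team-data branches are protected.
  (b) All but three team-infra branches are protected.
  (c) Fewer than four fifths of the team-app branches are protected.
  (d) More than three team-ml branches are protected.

0

(a) team-data: |A| = 6, |A ∩ B| = 1; needs |A ∩ B| / |A| ≥ 1/4 — false.
(b) team-infra: |A| = 9, |A ∩ B| = 5; needs |A ∖ B| = 3 — false.
(c) team-app: |A| = 6, |A ∩ B| = 5; needs |A ∩ B| / |A| < 4/5 — false.
(d) team-ml: |A| = 7, |A ∩ B| = 3; needs |A ∩ B| > 3 — false.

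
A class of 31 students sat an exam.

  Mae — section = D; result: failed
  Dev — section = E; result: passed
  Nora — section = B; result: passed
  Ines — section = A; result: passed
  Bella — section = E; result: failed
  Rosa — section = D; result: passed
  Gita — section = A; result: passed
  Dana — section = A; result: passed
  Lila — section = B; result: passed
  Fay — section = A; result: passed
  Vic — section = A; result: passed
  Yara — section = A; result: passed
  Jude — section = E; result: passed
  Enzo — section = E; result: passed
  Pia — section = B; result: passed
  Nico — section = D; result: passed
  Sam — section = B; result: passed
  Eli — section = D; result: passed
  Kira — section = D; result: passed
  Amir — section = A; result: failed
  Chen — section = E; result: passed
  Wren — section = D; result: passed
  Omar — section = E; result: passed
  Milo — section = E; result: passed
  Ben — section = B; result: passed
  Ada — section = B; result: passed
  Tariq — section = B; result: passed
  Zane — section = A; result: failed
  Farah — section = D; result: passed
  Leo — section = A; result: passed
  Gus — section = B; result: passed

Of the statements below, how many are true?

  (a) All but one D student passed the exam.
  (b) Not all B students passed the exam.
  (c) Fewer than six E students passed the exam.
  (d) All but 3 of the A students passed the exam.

1

(a) D: |A| = 7, |A ∩ B| = 6; needs |A ∖ B| = 1 — true.
(b) B: |A| = 8, |A ∩ B| = 8; needs A ⊄ B (|A ∖ B| ≥ 1) — false.
(c) E: |A| = 7, |A ∩ B| = 6; needs |A ∩ B| < 6 — false.
(d) A: |A| = 9, |A ∩ B| = 7; needs |A ∖ B| = 3 — false.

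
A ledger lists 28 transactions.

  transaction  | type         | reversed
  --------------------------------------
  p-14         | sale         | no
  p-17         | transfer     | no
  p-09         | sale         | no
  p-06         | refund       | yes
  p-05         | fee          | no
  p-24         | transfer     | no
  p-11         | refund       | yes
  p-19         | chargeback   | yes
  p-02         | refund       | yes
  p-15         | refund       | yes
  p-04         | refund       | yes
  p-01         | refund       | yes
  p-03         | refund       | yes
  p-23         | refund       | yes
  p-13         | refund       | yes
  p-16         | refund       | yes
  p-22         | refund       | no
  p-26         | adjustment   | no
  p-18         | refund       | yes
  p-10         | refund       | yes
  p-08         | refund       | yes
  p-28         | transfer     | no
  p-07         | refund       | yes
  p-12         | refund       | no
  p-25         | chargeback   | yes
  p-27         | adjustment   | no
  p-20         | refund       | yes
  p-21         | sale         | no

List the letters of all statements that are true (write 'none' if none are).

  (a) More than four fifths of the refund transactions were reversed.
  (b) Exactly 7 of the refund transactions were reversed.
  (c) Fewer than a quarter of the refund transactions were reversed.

(a)

|A| = 17, |A ∩ B| = 15, |A ∖ B| = 2.
(a) |A ∩ B| / |A| > 4/5: holds.
(b) |A ∩ B| = 7: fails.
(c) |A ∩ B| / |A| < 1/4: fails.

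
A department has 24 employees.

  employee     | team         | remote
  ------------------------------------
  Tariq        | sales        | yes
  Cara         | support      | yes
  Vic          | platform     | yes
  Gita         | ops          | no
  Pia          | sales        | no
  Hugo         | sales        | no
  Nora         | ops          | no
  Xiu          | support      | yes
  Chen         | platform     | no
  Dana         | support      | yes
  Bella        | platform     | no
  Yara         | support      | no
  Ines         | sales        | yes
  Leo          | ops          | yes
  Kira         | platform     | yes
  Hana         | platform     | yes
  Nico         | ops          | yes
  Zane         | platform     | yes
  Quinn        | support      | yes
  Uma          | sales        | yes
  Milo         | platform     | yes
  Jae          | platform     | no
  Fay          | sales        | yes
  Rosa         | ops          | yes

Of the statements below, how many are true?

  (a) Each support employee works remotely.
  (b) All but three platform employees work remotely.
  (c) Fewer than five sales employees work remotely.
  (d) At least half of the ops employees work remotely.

3

(a) support: |A| = 5, |A ∩ B| = 4; needs A ⊆ B, i.e. every element of A is in B (|A ∖ B| = 0) — false.
(b) platform: |A| = 8, |A ∩ B| = 5; needs |A ∖ B| = 3 — true.
(c) sales: |A| = 6, |A ∩ B| = 4; needs |A ∩ B| < 5 — true.
(d) ops: |A| = 5, |A ∩ B| = 3; needs |A ∩ B| ≥ |A ∖ B| — true.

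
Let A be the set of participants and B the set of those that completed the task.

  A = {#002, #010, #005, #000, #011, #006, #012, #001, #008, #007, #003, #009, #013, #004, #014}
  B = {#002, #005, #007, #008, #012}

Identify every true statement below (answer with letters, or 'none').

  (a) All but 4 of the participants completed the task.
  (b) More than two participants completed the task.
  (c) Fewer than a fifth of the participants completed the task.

(b)

|A| = 15, |A ∩ B| = 5, |A ∖ B| = 10.
(a) |A ∖ B| = 4: fails.
(b) |A ∩ B| > 2: holds.
(c) |A ∩ B| / |A| < 1/5: fails.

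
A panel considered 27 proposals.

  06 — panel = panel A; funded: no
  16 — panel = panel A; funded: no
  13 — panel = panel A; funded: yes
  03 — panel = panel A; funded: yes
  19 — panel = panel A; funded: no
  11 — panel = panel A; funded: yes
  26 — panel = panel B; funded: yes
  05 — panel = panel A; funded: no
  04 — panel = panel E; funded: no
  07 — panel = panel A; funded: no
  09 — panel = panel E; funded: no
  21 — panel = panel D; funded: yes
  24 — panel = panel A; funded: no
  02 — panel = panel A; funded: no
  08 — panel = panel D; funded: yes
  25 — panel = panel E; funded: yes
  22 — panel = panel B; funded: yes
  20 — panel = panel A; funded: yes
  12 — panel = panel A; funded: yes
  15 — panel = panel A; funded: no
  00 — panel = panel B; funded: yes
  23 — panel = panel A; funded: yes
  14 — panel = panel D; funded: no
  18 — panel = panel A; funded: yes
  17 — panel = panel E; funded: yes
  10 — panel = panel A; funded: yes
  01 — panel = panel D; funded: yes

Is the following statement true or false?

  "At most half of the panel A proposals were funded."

True

'At most half of the panel A proposals were funded' holds iff |A ∩ B| ≤ |A ∖ B|.
|A| = 16, |A ∩ B| = 8, |A ∖ B| = 8.
8 = 8, so the statement is true.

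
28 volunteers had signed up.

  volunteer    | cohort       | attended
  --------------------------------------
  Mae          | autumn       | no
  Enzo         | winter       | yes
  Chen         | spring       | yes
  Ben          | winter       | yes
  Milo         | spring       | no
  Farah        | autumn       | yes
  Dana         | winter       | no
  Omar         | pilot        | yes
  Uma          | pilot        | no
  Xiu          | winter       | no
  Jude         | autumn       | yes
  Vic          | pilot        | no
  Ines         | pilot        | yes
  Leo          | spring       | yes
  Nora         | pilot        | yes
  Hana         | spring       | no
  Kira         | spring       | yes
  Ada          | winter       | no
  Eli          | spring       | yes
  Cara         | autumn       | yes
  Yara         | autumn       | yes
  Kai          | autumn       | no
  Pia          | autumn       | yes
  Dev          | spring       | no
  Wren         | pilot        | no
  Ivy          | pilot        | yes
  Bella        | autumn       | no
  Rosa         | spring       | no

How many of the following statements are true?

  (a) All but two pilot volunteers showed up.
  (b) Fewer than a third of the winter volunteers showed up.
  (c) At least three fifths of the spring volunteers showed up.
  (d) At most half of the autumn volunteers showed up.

(a) pilot: |A| = 7, |A ∩ B| = 4; needs |A ∖ B| = 2 — false.
(b) winter: |A| = 5, |A ∩ B| = 2; needs |A ∩ B| / |A| < 1/3 — false.
(c) spring: |A| = 8, |A ∩ B| = 4; needs |A ∩ B| / |A| ≥ 3/5 — false.
(d) autumn: |A| = 8, |A ∩ B| = 5; needs |A ∩ B| ≤ |A ∖ B| — false.

0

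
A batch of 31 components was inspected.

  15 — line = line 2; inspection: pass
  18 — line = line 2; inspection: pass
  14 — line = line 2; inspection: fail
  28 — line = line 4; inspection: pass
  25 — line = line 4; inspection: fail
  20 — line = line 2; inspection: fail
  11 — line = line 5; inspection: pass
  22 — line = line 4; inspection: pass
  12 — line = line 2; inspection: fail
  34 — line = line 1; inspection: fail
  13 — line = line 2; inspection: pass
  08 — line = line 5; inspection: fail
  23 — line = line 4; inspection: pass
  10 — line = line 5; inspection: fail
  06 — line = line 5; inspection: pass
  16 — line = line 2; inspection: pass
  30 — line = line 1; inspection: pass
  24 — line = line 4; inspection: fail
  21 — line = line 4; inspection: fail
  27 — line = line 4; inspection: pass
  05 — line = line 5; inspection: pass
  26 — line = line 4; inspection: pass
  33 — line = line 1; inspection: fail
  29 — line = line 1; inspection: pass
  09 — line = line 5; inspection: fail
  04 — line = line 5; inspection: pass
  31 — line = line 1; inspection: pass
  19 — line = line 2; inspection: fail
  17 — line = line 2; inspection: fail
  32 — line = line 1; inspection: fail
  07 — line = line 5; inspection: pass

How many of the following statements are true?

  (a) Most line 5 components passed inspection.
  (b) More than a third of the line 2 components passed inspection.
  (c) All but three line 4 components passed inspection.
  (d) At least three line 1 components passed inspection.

(a) line 5: |A| = 8, |A ∩ B| = 5; needs |A ∩ B| > |A ∖ B| — true.
(b) line 2: |A| = 9, |A ∩ B| = 4; needs |A ∩ B| / |A| > 1/3 — true.
(c) line 4: |A| = 8, |A ∩ B| = 5; needs |A ∖ B| = 3 — true.
(d) line 1: |A| = 6, |A ∩ B| = 3; needs |A ∩ B| ≥ 3 — true.

4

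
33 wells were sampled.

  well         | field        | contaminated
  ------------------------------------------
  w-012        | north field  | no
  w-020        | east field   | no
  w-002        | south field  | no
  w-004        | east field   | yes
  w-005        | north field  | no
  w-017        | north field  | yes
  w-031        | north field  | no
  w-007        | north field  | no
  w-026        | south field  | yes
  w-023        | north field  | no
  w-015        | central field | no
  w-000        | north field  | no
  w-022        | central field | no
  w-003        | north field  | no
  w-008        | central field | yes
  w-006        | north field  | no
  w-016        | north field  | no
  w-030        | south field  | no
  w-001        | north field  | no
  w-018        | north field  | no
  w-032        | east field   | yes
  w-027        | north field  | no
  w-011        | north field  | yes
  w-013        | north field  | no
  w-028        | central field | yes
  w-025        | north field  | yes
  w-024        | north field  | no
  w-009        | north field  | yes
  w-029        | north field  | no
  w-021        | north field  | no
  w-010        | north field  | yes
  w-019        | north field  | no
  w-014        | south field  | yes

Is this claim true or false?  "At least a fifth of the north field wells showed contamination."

Truth condition: |A ∩ B| / |A| ≥ 1/5.
|A| = 22, |A ∩ B| = 5, |A ∖ B| = 17.
|A ∩ B|/|A| = 5/22, so the statement is true.

True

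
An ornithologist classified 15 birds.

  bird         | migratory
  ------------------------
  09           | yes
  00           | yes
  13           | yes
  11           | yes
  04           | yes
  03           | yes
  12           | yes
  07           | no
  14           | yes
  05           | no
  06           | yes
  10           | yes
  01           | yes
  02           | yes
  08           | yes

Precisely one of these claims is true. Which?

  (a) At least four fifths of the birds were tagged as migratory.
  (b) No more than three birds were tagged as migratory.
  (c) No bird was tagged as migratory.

|A| = 15, |A ∩ B| = 13, |A ∖ B| = 2.
(a) requires |A ∩ B| / |A| ≥ 4/5: true.
(b) requires |A ∩ B| ≤ 3: false.
(c) requires A ∩ B = ∅ (|A ∩ B| = 0): false.

(a)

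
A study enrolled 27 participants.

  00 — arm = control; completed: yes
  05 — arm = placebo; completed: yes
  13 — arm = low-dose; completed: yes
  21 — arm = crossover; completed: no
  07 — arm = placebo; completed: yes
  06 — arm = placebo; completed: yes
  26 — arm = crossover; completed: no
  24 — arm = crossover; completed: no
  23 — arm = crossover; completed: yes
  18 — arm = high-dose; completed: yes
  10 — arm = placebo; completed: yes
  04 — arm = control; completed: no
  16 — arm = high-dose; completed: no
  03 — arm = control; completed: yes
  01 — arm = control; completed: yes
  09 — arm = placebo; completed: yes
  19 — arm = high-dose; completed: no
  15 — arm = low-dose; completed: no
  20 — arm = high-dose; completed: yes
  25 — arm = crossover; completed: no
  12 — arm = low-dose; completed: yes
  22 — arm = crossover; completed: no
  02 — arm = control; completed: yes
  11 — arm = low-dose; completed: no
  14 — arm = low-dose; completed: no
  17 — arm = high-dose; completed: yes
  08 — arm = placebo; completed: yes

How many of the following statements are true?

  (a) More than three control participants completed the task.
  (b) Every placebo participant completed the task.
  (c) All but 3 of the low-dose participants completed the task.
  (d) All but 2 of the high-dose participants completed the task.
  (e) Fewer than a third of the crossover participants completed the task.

5

(a) control: |A| = 5, |A ∩ B| = 4; needs |A ∩ B| > 3 — true.
(b) placebo: |A| = 6, |A ∩ B| = 6; needs A ⊆ B, i.e. every element of A is in B (|A ∖ B| = 0) — true.
(c) low-dose: |A| = 5, |A ∩ B| = 2; needs |A ∖ B| = 3 — true.
(d) high-dose: |A| = 5, |A ∩ B| = 3; needs |A ∖ B| = 2 — true.
(e) crossover: |A| = 6, |A ∩ B| = 1; needs |A ∩ B| / |A| < 1/3 — true.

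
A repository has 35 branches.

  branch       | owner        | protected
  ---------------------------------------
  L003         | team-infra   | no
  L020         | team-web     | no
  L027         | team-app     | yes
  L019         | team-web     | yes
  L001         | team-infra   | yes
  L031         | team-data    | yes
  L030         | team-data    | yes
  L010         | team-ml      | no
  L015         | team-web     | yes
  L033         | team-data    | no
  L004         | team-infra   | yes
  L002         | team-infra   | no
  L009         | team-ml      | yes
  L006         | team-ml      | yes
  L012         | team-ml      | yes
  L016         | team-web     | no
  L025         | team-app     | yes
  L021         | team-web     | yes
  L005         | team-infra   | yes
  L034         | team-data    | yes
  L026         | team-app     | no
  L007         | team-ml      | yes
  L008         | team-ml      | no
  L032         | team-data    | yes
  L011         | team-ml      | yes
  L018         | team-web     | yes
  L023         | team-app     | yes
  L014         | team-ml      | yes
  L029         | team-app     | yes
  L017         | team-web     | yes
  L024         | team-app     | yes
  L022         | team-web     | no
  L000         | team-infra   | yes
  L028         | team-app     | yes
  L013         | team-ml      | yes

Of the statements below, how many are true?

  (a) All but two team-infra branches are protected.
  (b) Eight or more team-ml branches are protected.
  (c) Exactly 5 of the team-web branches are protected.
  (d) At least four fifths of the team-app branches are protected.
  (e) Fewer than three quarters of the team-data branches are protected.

(a) team-infra: |A| = 6, |A ∩ B| = 4; needs |A ∖ B| = 2 — true.
(b) team-ml: |A| = 9, |A ∩ B| = 7; needs |A ∩ B| ≥ 8 — false.
(c) team-web: |A| = 8, |A ∩ B| = 5; needs |A ∩ B| = 5 — true.
(d) team-app: |A| = 7, |A ∩ B| = 6; needs |A ∩ B| / |A| ≥ 4/5 — true.
(e) team-data: |A| = 5, |A ∩ B| = 4; needs |A ∩ B| / |A| < 3/4 — false.

3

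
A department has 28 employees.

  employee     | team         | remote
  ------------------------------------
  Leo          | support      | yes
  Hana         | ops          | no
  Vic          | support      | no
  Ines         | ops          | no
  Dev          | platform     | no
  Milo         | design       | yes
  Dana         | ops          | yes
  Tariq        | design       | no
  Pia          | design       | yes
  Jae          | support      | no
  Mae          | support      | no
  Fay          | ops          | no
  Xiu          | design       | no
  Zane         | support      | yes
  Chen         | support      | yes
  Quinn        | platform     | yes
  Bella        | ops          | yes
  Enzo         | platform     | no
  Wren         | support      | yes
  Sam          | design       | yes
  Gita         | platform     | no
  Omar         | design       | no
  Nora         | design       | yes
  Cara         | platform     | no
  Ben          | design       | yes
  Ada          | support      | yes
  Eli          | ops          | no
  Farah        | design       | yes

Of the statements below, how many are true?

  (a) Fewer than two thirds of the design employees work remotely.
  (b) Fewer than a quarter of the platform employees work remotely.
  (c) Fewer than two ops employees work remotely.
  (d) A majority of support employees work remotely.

(a) design: |A| = 9, |A ∩ B| = 6; needs |A ∩ B| / |A| < 2/3 — false.
(b) platform: |A| = 5, |A ∩ B| = 1; needs |A ∩ B| / |A| < 1/4 — true.
(c) ops: |A| = 6, |A ∩ B| = 2; needs |A ∩ B| < 2 — false.
(d) support: |A| = 8, |A ∩ B| = 5; needs |A ∩ B| > |A ∖ B| — true.

2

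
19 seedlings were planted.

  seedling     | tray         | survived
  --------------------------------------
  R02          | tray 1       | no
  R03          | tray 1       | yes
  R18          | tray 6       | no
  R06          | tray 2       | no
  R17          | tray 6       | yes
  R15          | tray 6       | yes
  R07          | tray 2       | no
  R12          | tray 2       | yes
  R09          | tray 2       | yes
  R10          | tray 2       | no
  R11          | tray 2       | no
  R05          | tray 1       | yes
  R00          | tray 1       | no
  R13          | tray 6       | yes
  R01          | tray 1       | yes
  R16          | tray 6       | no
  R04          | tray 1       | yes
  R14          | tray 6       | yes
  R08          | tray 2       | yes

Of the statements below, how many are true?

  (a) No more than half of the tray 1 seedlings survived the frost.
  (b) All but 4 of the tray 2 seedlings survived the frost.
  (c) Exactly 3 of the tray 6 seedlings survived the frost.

(a) tray 1: |A| = 6, |A ∩ B| = 4; needs |A ∩ B| ≤ |A ∖ B| — false.
(b) tray 2: |A| = 7, |A ∩ B| = 3; needs |A ∖ B| = 4 — true.
(c) tray 6: |A| = 6, |A ∩ B| = 4; needs |A ∩ B| = 3 — false.

1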